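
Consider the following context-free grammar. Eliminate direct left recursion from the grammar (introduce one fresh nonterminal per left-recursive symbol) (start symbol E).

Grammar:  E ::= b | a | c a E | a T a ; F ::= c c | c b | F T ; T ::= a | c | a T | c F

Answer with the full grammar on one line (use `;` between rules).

E ::= b | a | c a E | a T a; F ::= c c F' | c b F'; T ::= a | c | a T | c F; F' ::= T F' | ε

Directly left-recursive nonterminal: F.
For F: α = {T}, β = {c c, c b}. Rewrite as F → β F' and F' → α F' | ε.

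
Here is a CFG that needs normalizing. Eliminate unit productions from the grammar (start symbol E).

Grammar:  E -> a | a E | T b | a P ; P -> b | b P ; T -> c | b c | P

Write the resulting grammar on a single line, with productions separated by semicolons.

E -> a | a E | T b | a P; P -> b | b P; T -> b | b P | c | b c

Unit pairs: T ⇒* {P}.
For each unit pair (A, B), copy every non-unit production of B to A, then drop all unit productions.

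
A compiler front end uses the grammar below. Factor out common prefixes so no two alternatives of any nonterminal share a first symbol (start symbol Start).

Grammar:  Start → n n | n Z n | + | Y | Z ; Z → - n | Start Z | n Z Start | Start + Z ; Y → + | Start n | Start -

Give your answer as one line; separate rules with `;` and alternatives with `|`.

Start → + | Y | Z | n Start1; Z → - n | n Z Start | Start Z1; Y → + | Start Y1; Start1 → n | Z n; Z1 → Z | + Z; Y1 → n | -

Start has alternatives sharing prefix 'n': factor to Start → n Start1 with Start1 → n | Z n.
Z has alternatives sharing prefix 'Start': factor to Z → Start Z1 with Z1 → Z | + Z.
Y has alternatives sharing prefix 'Start': factor to Y → Start Y1 with Y1 → n | -.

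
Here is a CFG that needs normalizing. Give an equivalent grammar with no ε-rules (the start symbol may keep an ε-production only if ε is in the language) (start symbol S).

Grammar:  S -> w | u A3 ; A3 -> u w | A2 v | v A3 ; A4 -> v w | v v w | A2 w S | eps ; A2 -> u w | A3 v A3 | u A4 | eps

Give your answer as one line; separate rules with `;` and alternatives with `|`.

Nullable nonterminals: {A2, A4}.
ε ∉ L(G), so no ε-production is kept.
For each production, add variants omitting each subset of nullable occurrences: A3 → A2 v gives A2 v | v. A4 → A2 w S gives A2 w S | w S. A2 → u A4 gives u A4 | u.

S -> w | u A3; A3 -> u w | A2 v | v | v A3; A4 -> v w | v v w | A2 w S | w S; A2 -> u w | A3 v A3 | u A4 | u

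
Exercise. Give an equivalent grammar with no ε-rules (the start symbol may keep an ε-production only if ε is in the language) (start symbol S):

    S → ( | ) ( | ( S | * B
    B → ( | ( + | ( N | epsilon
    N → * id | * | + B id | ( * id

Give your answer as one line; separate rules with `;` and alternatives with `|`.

S → ( | ) ( | ( S | * B | *; B → ( | ( + | ( N; N → * id | * | + B id | + id | ( * id

Nullable nonterminals: {B}.
ε ∉ L(G), so no ε-production is kept.
Add the nullable-subset variants: S → * B gives * B | *. N → + B id gives + B id | + id.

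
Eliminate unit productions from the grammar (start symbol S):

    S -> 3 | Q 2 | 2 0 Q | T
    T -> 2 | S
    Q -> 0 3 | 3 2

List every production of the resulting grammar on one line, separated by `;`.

Unit pairs: S ⇒* {T}; T ⇒* {S}.
For every A with A ⇒* B via unit rules, add B's non-unit alternatives to A; then delete every rule of the form X → Y.

S -> 3 | Q 2 | 2 0 Q | 2; T -> 3 | Q 2 | 2 0 Q | 2; Q -> 0 3 | 3 2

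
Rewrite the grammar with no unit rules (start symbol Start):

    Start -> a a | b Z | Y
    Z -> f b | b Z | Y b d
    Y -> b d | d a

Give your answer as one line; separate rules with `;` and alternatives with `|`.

Unit pairs: Start ⇒* {Y}.
For each unit pair (A, B), copy every non-unit production of B to A, then drop all unit productions.

Start -> a a | b Z | b d | d a; Z -> f b | b Z | Y b d; Y -> b d | d a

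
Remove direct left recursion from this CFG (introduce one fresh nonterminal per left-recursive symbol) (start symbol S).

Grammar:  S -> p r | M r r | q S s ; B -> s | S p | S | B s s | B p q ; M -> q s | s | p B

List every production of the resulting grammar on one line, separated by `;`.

Directly left-recursive nonterminal: B.
For B: α = {s s, p q}, β = {s, S p, S}. Rewrite as B → β B' and B' → α B' | ε.

S -> p r | M r r | q S s; B -> s B' | S p B' | S B'; M -> q s | s | p B; B' -> s s B' | p q B' | epsilon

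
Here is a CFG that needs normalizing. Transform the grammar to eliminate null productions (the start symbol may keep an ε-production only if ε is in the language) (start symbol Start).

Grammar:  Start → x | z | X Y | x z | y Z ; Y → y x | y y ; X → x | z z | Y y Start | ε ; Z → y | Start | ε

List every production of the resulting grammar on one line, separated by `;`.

Start → x | z | X Y | Y | x z | y Z | y; Y → y x | y y; X → x | z z | Y y Start; Z → y | Start

Nullable set = {X, Z}.
ε ∉ L(G), so no ε-production is kept.
Expand every rule over subsets of its nullable positions: Start → X Y gives X Y | Y. Start → y Z gives y Z | y.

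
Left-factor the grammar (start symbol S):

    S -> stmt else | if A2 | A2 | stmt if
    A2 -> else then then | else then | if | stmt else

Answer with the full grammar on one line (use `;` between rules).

S -> if A2 | A2 | stmt S'; A2 -> if | stmt else | else then A2'; S' -> else | if; A2' -> then | eps

S has alternatives sharing prefix 'stmt': factor to S → stmt S' with S' → else | if.
A2 has alternatives sharing prefix 'else then': factor to A2 → else then A2' with A2' → then | ε.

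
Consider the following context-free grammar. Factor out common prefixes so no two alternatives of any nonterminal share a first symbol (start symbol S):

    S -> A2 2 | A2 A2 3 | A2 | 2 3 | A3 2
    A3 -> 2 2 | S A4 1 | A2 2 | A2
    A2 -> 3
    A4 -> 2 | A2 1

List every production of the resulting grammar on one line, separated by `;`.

S -> 2 3 | A3 2 | A2 S'; A3 -> 2 2 | S A4 1 | A2 A3'; A2 -> 3; A4 -> 2 | A2 1; S' -> 2 | A2 3 | ε; A3' -> 2 | ε

S has alternatives sharing prefix 'A2': factor to S → A2 S' with S' → 2 | A2 3 | ε.
A3 has alternatives sharing prefix 'A2': factor to A3 → A2 A3' with A3' → 2 | ε.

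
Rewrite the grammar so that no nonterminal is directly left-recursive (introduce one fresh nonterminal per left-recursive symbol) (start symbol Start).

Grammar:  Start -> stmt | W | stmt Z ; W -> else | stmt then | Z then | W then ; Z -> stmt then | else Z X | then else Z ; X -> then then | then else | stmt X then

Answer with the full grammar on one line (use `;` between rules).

Start -> stmt | W | stmt Z; W -> else W1 | stmt then W1 | Z then W1; Z -> stmt then | else Z X | then else Z; X -> then then | then else | stmt X then; W1 -> then W1 | ε

W is directly left-recursive.
For W: α = {then}, β = {else, stmt then, Z then}. Rewrite as W → β W1 and W1 → α W1 | ε.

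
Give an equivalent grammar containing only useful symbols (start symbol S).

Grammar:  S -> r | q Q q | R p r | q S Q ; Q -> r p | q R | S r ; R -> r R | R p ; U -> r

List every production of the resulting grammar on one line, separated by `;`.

Generating nonterminals: {Q, S, U}.
Reachable from S after that: {Q, S}.
Removed useless symbols: {R, U} and every production mentioning them.

S -> r | q Q q | q S Q; Q -> r p | S r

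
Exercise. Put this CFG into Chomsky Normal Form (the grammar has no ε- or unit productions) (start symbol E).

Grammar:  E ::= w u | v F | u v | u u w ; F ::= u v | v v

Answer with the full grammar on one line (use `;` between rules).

E ::= X1 X2 | X3 F | X2 X3 | X2 Y1; F ::= X2 X3 | X3 X3; X1 ::= w; X2 ::= u; X3 ::= v; Y1 ::= X2 X1

Introduce a nonterminal for each terminal appearing in a rule of length ≥ 2: X1 → w, X2 → u, X3 → v.
Binarize each right-hand side of length ≥ 3 by chaining fresh nonterminals (Y1, Y2, …): affected rules were E → X2 X2 X1.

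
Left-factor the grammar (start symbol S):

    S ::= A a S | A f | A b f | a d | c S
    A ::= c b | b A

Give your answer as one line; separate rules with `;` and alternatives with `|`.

S ::= a d | c S | A S'; A ::= c b | b A; S' ::= a S | f | b f

S has alternatives sharing prefix 'A': factor to S → A S' with S' → a S | f | b f.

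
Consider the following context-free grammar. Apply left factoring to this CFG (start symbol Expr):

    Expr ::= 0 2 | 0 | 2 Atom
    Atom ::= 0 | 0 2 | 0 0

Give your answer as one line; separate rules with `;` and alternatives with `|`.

Expr ::= 2 Atom | 0 Expr1; Atom ::= 0 Atom1; Expr1 ::= 2 | ε; Atom1 ::= ε | 2 | 0

Expr has alternatives sharing prefix '0': factor to Expr → 0 Expr1 with Expr1 → 2 | ε.
Atom has alternatives sharing prefix '0': factor to Atom → 0 Atom1 with Atom1 → ε | 2 | 0.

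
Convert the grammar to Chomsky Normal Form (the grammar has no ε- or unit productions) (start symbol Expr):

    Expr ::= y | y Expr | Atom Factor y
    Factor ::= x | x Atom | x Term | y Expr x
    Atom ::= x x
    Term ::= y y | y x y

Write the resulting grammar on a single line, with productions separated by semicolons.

Introduce a nonterminal for each terminal appearing in a rule of length ≥ 2: X1 → y, X2 → x.
Binarize each right-hand side of length ≥ 3 by chaining fresh nonterminals (Y1, Y2, …): affected rules were Expr → Atom Factor X1; Factor → X1 Expr X2; Term → X1 X2 X1.

Expr ::= y | X1 Expr | Atom Y1; Factor ::= x | X2 Atom | X2 Term | X1 Y2; Atom ::= X2 X2; Term ::= X1 X1 | X1 Y3; X1 ::= y; X2 ::= x; Y1 ::= Factor X1; Y2 ::= Expr X2; Y3 ::= X2 X1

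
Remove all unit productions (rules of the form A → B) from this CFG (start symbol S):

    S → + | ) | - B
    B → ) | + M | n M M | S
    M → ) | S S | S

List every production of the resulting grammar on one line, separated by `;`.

Unit pairs: B ⇒* {S}; M ⇒* {S}.
For each unit pair (A, B), copy every non-unit production of B to A, then drop all unit productions.

S → + | ) | - B; B → ) | + M | n M M | + | - B; M → + | ) | - B | S S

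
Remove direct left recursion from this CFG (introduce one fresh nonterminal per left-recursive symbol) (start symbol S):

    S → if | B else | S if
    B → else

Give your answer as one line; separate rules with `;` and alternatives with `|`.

S → if S' | B else S'; B → else; S' → if S' | ε

Directly left-recursive nonterminal: S.
For S: α = {if}, β = {if, B else}. Rewrite as S → β S' and S' → α S' | ε.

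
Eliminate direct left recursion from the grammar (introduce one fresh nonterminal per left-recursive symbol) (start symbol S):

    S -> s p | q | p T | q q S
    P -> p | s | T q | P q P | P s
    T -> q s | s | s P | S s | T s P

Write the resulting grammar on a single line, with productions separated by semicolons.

Left recursion appears on P, T.
For P: α = {q P, s}, β = {p, s, T q}. Rewrite as P → β P' and P' → α P' | ε.
For T: α = {s P}, β = {q s, s, s P, S s}. Rewrite as T → β T' and T' → α T' | ε.

S -> s p | q | p T | q q S; P -> p P' | s P' | T q P'; T -> q s T' | s T' | s P T' | S s T'; P' -> q P P' | s P' | eps; T' -> s P T' | eps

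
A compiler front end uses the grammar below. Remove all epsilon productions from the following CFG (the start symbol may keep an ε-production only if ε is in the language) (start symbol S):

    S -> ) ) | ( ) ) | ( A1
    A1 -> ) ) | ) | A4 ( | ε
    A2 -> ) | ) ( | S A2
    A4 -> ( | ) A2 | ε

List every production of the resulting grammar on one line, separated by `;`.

S -> ) ) | ( ) ) | ( A1 | (; A1 -> ) ) | ) | A4 ( | (; A2 -> ) | ) ( | S A2; A4 -> ( | ) A2

Nullable nonterminals: {A1, A4}.
ε ∉ L(G), so no ε-production is kept.
For each production, add variants omitting each subset of nullable occurrences: S → ( A1 gives ( A1 | (. A1 → A4 ( gives A4 ( | (.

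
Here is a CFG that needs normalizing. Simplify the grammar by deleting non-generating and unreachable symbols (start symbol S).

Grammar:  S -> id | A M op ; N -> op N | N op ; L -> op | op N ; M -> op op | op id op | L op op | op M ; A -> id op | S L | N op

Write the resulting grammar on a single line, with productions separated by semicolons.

S -> id | A M op; L -> op; M -> op op | op id op | L op op | op M; A -> id op | S L

Generating nonterminals: {A, L, M, S}.
Reachable from S after that: {A, L, M, S}.
Removed useless symbols: {N} and every production mentioning them.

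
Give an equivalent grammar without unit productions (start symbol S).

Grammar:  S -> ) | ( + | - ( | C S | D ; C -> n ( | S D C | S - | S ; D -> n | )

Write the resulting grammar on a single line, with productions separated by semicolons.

Unit pairs: C ⇒* {D, S}; S ⇒* {D}.
For each unit pair (A, B), copy every non-unit production of B to A, then drop all unit productions.

S -> n | ) | ( + | - ( | C S; C -> n | ) | n ( | S D C | S - | ( + | - ( | C S; D -> n | )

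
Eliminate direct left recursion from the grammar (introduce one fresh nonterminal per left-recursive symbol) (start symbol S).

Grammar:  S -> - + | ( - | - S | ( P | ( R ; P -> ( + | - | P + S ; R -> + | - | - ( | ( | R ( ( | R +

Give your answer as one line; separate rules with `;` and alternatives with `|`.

S -> - + | ( - | - S | ( P | ( R; P -> ( + P' | - P'; R -> + R' | - R' | - ( R' | ( R'; P' -> + S P' | ε; R' -> ( ( R' | + R' | ε

P, R are directly left-recursive.
For P: α = {+ S}, β = {( +, -}. Rewrite as P → β P' and P' → α P' | ε.
For R: α = {( (, +}, β = {+, -, - (, (}. Rewrite as R → β R' and R' → α R' | ε.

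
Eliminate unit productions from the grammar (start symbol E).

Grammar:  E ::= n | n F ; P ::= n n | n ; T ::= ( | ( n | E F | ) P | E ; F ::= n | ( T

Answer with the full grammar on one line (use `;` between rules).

Unit pairs: T ⇒* {E}.
Replace each nonterminal's rules with the union of the non-unit rules of every nonterminal it unit-derives.

E ::= n | n F; P ::= n n | n; T ::= n | n F | ( | ( n | E F | ) P; F ::= n | ( T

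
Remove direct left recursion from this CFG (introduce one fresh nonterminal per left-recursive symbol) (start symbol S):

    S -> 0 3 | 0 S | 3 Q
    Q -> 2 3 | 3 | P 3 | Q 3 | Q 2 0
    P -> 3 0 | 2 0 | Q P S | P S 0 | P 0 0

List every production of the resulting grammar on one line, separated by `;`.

Q, P are directly left-recursive.
For Q: α = {3, 2 0}, β = {2 3, 3, P 3}. Rewrite as Q → β Q' and Q' → α Q' | ε.
For P: α = {S 0, 0 0}, β = {3 0, 2 0, Q P S}. Rewrite as P → β P' and P' → α P' | ε.

S -> 0 3 | 0 S | 3 Q; Q -> 2 3 Q' | 3 Q' | P 3 Q'; P -> 3 0 P' | 2 0 P' | Q P S P'; Q' -> 3 Q' | 2 0 Q' | ε; P' -> S 0 P' | 0 0 P' | ε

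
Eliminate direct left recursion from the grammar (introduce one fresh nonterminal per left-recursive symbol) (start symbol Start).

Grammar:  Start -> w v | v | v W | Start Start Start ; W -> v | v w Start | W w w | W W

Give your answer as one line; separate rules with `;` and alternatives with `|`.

Start -> w v Start1 | v Start1 | v W Start1; W -> v W1 | v w Start W1; Start1 -> Start Start Start1 | epsilon; W1 -> w w W1 | W W1 | epsilon

Left recursion appears on Start, W.
For Start: α = {Start Start}, β = {w v, v, v W}. Rewrite as Start → β Start1 and Start1 → α Start1 | ε.
For W: α = {w w, W}, β = {v, v w Start}. Rewrite as W → β W1 and W1 → α W1 | ε.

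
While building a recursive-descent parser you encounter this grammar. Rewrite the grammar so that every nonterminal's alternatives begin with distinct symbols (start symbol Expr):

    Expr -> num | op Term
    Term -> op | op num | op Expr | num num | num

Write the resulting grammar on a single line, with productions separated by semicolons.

Expr -> num | op Term; Term -> op Term1 | num Term2; Term1 -> eps | num | Expr; Term2 -> num | eps

Term has alternatives sharing prefix 'op': factor to Term → op Term1 with Term1 → ε | num | Expr.
Term has alternatives sharing prefix 'num': factor to Term → num Term2 with Term2 → num | ε.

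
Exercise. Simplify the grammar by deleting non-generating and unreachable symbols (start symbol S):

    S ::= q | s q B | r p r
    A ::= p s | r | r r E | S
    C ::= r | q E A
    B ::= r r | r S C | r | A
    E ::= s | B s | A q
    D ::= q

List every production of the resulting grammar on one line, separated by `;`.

Generating nonterminals: {A, B, C, D, E, S}.
Reachable from S after that: {A, B, C, E, S}.
Removed useless symbols: {D} and every production mentioning them.

S ::= q | s q B | r p r; A ::= p s | r | r r E | S; C ::= r | q E A; B ::= r r | r S C | r | A; E ::= s | B s | A q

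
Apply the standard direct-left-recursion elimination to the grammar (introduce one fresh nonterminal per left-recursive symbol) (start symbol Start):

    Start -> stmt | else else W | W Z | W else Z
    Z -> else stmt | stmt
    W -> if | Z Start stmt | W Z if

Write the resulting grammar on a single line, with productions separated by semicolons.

Start -> stmt | else else W | W Z | W else Z; Z -> else stmt | stmt; W -> if W1 | Z Start stmt W1; W1 -> Z if W1 | epsilon

Directly left-recursive nonterminal: W.
For W: α = {Z if}, β = {if, Z Start stmt}. Rewrite as W → β W1 and W1 → α W1 | ε.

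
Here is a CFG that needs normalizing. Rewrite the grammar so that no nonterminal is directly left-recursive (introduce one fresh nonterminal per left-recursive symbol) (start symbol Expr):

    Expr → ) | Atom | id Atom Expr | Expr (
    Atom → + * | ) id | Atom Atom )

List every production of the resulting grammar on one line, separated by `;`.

Expr → ) Expr1 | Atom Expr1 | id Atom Expr Expr1; Atom → + * Atom1 | ) id Atom1; Expr1 → ( Expr1 | ε; Atom1 → Atom ) Atom1 | ε

Left recursion appears on Expr, Atom.
For Expr: α = {(}, β = {), Atom, id Atom Expr}. Rewrite as Expr → β Expr1 and Expr1 → α Expr1 | ε.
For Atom: α = {Atom )}, β = {+ *, ) id}. Rewrite as Atom → β Atom1 and Atom1 → α Atom1 | ε.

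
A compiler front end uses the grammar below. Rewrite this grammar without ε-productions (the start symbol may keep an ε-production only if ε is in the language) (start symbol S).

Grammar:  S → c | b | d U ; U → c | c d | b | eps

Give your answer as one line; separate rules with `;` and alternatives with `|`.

S → c | b | d U | d; U → c | c d | b

Nullable nonterminals: {U}.
ε ∉ L(G), so no ε-production is kept.
Expand every rule over subsets of its nullable positions: S → d U gives d U | d.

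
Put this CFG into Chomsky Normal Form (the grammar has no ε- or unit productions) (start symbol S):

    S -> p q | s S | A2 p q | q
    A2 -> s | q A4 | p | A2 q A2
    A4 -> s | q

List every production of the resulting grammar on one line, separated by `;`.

Introduce a nonterminal for each terminal appearing in a rule of length ≥ 2: X1 → p, X2 → q, X3 → s.
Binarize each right-hand side of length ≥ 3 by chaining fresh nonterminals (Y1, Y2, …): affected rules were S → A2 X1 X2; A2 → A2 X2 A2.

S -> X1 X2 | X3 S | A2 Y1 | q; A2 -> s | X2 A4 | p | A2 Y2; A4 -> s | q; X1 -> p; X2 -> q; X3 -> s; Y1 -> X1 X2; Y2 -> X2 A2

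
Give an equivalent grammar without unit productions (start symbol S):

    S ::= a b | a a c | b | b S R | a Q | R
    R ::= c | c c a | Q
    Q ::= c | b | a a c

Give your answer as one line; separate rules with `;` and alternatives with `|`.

Unit pairs: R ⇒* {Q}; S ⇒* {Q, R}.
For every A with A ⇒* B via unit rules, add B's non-unit alternatives to A; then delete every rule of the form X → Y.

S ::= c | b | a a c | a b | b S R | a Q | c c a; R ::= c | b | a a c | c c a; Q ::= c | b | a a c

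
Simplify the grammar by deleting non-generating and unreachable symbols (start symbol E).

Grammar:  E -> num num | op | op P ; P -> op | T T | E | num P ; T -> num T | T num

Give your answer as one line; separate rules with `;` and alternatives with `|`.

E -> num num | op | op P; P -> op | E | num P

Generating nonterminals: {E, P}.
Reachable from E after that: {E, P}.
Removed useless symbols: {T} and every production mentioning them.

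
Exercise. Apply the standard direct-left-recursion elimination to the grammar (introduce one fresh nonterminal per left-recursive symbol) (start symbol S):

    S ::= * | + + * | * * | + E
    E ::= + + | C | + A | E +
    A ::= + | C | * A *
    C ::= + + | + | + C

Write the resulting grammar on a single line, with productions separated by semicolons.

S ::= * | + + * | * * | + E; E ::= + + E' | C E' | + A E'; A ::= + | C | * A *; C ::= + + | + | + C; E' ::= + E' | ε

E is directly left-recursive.
For E: α = {+}, β = {+ +, C, + A}. Rewrite as E → β E' and E' → α E' | ε.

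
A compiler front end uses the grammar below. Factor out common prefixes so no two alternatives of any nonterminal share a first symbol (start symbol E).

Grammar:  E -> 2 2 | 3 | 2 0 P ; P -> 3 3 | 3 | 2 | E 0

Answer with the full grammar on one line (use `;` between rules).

E -> 3 | 2 E'; P -> 2 | E 0 | 3 P'; E' -> 2 | 0 P; P' -> 3 | ε

E has alternatives sharing prefix '2': factor to E → 2 E' with E' → 2 | 0 P.
P has alternatives sharing prefix '3': factor to P → 3 P' with P' → 3 | ε.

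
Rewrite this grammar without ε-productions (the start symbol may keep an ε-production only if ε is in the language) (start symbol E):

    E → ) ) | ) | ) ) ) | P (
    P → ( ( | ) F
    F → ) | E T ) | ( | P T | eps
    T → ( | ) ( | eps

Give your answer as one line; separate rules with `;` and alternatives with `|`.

E → ) ) | ) | ) ) ) | P (; P → ( ( | ) F | ); F → ) | E T ) | E ) | ( | P T | P; T → ( | ) (

Nullable set = {F, T}.
ε ∉ L(G), so no ε-production is kept.
Expand every rule over subsets of its nullable positions: P → ) F gives ) F | ). F → E T ) gives E T ) | E ). F → P T gives P T | P.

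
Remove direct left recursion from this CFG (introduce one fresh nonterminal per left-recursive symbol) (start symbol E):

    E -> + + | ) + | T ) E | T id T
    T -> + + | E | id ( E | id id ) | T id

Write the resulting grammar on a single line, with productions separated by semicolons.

E -> + + | ) + | T ) E | T id T; T -> + + T' | E T' | id ( E T' | id id ) T'; T' -> id T' | ε

Directly left-recursive nonterminal: T.
For T: α = {id}, β = {+ +, E, id ( E, id id )}. Rewrite as T → β T' and T' → α T' | ε.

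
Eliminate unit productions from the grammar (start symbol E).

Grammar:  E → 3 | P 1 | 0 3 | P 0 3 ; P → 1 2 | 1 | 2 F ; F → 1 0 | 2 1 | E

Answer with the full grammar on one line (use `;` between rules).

E → 3 | P 1 | 0 3 | P 0 3; P → 1 2 | 1 | 2 F; F → 3 | P 1 | 0 3 | P 0 3 | 1 0 | 2 1

Unit pairs: F ⇒* {E}.
For each unit pair (A, B), copy every non-unit production of B to A, then drop all unit productions.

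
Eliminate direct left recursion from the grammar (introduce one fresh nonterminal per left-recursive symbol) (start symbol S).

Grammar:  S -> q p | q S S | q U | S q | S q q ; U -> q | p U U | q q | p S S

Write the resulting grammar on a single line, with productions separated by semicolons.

S -> q p S' | q S S S' | q U S'; U -> q | p U U | q q | p S S; S' -> q S' | q q S' | ε

Directly left-recursive nonterminal: S.
For S: α = {q, q q}, β = {q p, q S S, q U}. Rewrite as S → β S' and S' → α S' | ε.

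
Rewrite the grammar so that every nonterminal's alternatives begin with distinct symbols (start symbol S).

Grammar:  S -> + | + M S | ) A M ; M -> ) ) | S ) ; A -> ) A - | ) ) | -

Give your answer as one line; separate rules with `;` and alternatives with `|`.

S has alternatives sharing prefix '+': factor to S → + S' with S' → ε | M S.
A has alternatives sharing prefix ')': factor to A → ) A' with A' → A - | ).

S -> ) A M | + S'; M -> ) ) | S ); A -> - | ) A'; S' -> ε | M S; A' -> A - | )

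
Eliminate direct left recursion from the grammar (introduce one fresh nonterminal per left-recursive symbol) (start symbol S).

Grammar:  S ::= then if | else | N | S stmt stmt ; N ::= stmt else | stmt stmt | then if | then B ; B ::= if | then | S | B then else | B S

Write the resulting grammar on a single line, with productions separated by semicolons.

S ::= then if S' | else S' | N S'; N ::= stmt else | stmt stmt | then if | then B; B ::= if B' | then B' | S B'; S' ::= stmt stmt S' | ε; B' ::= then else B' | S B' | ε

Left recursion appears on S, B.
For S: α = {stmt stmt}, β = {then if, else, N}. Rewrite as S → β S' and S' → α S' | ε.
For B: α = {then else, S}, β = {if, then, S}. Rewrite as B → β B' and B' → α B' | ε.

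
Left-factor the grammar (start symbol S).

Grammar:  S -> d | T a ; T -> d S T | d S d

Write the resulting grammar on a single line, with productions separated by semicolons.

T has alternatives sharing prefix 'd S': factor to T → d S T' with T' → T | d.

S -> d | T a; T -> d S T'; T' -> T | d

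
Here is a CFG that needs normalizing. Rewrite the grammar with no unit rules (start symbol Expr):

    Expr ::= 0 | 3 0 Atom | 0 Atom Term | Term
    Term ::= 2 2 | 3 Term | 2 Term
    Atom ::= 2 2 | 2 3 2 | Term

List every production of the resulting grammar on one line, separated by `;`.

Unit pairs: Atom ⇒* {Term}; Expr ⇒* {Term}.
Replace each nonterminal's rules with the union of the non-unit rules of every nonterminal it unit-derives.

Expr ::= 2 2 | 3 Term | 2 Term | 0 | 3 0 Atom | 0 Atom Term; Term ::= 2 2 | 3 Term | 2 Term; Atom ::= 2 2 | 3 Term | 2 Term | 2 3 2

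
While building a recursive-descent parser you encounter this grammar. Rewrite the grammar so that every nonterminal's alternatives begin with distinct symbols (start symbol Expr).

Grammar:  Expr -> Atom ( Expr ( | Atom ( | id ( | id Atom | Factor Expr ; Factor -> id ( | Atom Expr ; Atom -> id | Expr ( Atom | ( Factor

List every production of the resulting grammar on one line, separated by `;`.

Expr has alternatives sharing prefix 'Atom (': factor to Expr → Atom ( Expr1 with Expr1 → Expr ( | ε.
Expr has alternatives sharing prefix 'id': factor to Expr → id Expr2 with Expr2 → ( | Atom.

Expr -> Factor Expr | Atom ( Expr1 | id Expr2; Factor -> id ( | Atom Expr; Atom -> id | Expr ( Atom | ( Factor; Expr1 -> Expr ( | ε; Expr2 -> ( | Atom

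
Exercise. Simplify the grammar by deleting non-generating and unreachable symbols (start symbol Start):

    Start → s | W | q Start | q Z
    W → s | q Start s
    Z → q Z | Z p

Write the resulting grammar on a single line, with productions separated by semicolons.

Start → s | W | q Start; W → s | q Start s

Generating nonterminals: {Start, W}.
Reachable from Start after that: {Start, W}.
Removed useless symbols: {Z} and every production mentioning them.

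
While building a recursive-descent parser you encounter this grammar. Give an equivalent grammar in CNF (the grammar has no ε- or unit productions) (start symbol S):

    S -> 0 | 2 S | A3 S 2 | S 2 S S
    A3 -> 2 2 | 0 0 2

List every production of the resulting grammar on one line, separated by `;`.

S -> 0 | X1 S | A3 Y1 | S Y2; A3 -> X1 X1 | X2 Y4; X1 -> 2; X2 -> 0; Y1 -> S X1; Y2 -> X1 Y3; Y3 -> S S; Y4 -> X2 X1

Introduce a nonterminal for each terminal appearing in a rule of length ≥ 2: X1 → 2, X2 → 0.
Binarize each right-hand side of length ≥ 3 by chaining fresh nonterminals (Y1, Y2, …): affected rules were S → A3 S X1; S → S X1 S S; A3 → X2 X2 X1.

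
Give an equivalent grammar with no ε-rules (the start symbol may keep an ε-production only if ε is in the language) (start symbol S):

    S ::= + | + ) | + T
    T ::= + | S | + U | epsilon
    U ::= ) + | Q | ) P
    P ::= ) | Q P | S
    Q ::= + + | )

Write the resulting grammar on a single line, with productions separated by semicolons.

Nullable set = {T}.
ε ∉ L(G), so no ε-production is kept.

S ::= + | + ) | + T; T ::= + | S | + U; U ::= ) + | Q | ) P; P ::= ) | Q P | S; Q ::= + + | )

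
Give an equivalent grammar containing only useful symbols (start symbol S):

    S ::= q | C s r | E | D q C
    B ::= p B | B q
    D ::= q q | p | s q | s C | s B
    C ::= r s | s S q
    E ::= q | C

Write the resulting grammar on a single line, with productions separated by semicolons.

Generating nonterminals: {C, D, E, S}.
Reachable from S after that: {C, D, E, S}.
Removed useless symbols: {B} and every production mentioning them.

S ::= q | C s r | E | D q C; D ::= q q | p | s q | s C; C ::= r s | s S q; E ::= q | C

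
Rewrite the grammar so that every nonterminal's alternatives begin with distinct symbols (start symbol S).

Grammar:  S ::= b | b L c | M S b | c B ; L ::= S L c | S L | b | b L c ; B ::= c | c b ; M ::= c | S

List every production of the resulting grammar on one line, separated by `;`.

S ::= M S b | c B | b S'; L ::= S L L' | b L''; B ::= c B'; M ::= c | S; S' ::= ε | L c; L' ::= c | ε; L'' ::= ε | L c; B' ::= ε | b

S has alternatives sharing prefix 'b': factor to S → b S' with S' → ε | L c.
L has alternatives sharing prefix 'S L': factor to L → S L L' with L' → c | ε.
L has alternatives sharing prefix 'b': factor to L → b L'' with L'' → ε | L c.
B has alternatives sharing prefix 'c': factor to B → c B' with B' → ε | b.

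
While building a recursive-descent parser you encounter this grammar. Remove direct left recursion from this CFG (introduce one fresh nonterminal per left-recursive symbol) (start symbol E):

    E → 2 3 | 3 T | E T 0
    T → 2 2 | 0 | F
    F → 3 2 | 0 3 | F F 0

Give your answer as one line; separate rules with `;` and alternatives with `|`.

Directly left-recursive nonterminals: E, F.
For E: α = {T 0}, β = {2 3, 3 T}. Rewrite as E → β E' and E' → α E' | ε.
For F: α = {F 0}, β = {3 2, 0 3}. Rewrite as F → β F' and F' → α F' | ε.

E → 2 3 E' | 3 T E'; T → 2 2 | 0 | F; F → 3 2 F' | 0 3 F'; E' → T 0 E' | ε; F' → F 0 F' | ε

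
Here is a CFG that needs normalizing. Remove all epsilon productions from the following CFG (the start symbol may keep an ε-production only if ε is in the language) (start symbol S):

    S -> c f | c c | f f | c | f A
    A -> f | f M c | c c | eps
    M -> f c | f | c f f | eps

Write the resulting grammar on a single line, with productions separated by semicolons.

Nullable set = {A, M}.
ε ∉ L(G), so no ε-production is kept.
Expand every rule over subsets of its nullable positions: S → f A gives f A | f. A → f M c gives f M c | f c.

S -> c f | c c | f f | c | f A | f; A -> f | f M c | f c | c c; M -> f c | f | c f f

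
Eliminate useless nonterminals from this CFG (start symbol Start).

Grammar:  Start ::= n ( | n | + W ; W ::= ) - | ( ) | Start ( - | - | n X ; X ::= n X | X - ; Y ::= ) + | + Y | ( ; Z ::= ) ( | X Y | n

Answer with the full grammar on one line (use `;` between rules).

Generating nonterminals: {Start, W, Y, Z}.
Reachable from Start after that: {Start, W}.
Removed useless symbols: {X, Y, Z} and every production mentioning them.

Start ::= n ( | n | + W; W ::= ) - | ( ) | Start ( - | -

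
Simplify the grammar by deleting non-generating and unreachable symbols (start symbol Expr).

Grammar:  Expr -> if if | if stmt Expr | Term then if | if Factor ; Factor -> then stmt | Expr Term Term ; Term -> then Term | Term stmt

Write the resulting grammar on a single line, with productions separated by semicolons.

Expr -> if if | if stmt Expr | if Factor; Factor -> then stmt

Generating nonterminals: {Expr, Factor}.
Reachable from Expr after that: {Expr, Factor}.
Removed useless symbols: {Term} and every production mentioning them.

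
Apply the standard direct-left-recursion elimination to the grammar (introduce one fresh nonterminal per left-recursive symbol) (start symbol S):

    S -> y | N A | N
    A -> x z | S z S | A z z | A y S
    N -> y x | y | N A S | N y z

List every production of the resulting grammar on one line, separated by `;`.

S -> y | N A | N; A -> x z A' | S z S A'; N -> y x N' | y N'; A' -> z z A' | y S A' | ε; N' -> A S N' | y z N' | ε

Left recursion appears on A, N.
For A: α = {z z, y S}, β = {x z, S z S}. Rewrite as A → β A' and A' → α A' | ε.
For N: α = {A S, y z}, β = {y x, y}. Rewrite as N → β N' and N' → α N' | ε.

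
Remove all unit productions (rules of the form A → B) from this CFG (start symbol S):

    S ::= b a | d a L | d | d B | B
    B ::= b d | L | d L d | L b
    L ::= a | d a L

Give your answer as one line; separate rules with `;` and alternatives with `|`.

Unit pairs: B ⇒* {L}; S ⇒* {B, L}.
Replace each nonterminal's rules with the union of the non-unit rules of every nonterminal it unit-derives.

S ::= a | d a L | b d | d L d | L b | b a | d | d B; B ::= a | d a L | b d | d L d | L b; L ::= a | d a L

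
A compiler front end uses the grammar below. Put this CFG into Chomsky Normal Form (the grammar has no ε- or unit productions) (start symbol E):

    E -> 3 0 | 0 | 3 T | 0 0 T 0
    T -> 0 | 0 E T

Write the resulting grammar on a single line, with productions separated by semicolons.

E -> X1 X2 | 0 | X1 T | X2 Y1; T -> 0 | X2 Y3; X1 -> 3; X2 -> 0; Y1 -> X2 Y2; Y2 -> T X2; Y3 -> E T

Introduce a nonterminal for each terminal appearing in a rule of length ≥ 2: X1 → 3, X2 → 0.
Binarize each right-hand side of length ≥ 3 by chaining fresh nonterminals (Y1, Y2, …): affected rules were E → X2 X2 T X2; T → X2 E T.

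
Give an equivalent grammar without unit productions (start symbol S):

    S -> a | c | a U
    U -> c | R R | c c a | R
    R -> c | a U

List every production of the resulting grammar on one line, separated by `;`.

Unit pairs: U ⇒* {R}.
For each unit pair (A, B), copy every non-unit production of B to A, then drop all unit productions.

S -> a | c | a U; U -> c | R R | c c a | a U; R -> c | a U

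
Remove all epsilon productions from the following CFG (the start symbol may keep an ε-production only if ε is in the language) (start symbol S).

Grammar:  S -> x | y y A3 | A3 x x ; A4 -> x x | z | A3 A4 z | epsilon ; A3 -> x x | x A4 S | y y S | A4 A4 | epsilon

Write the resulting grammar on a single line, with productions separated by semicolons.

The nullable symbols are {A3, A4}.
ε ∉ L(G), so no ε-production is kept.
Expand every rule over subsets of its nullable positions: S → y y A3 gives y y A3 | y y. S → A3 x x gives A3 x x | x x. A4 → A3 A4 z gives A3 A4 z | A3 z | A4 z. A3 → x A4 S gives x A4 S | x S.

S -> x | y y A3 | y y | A3 x x | x x; A4 -> x x | z | A3 A4 z | A3 z | A4 z; A3 -> x x | x A4 S | x S | y y S | A4 A4 | A4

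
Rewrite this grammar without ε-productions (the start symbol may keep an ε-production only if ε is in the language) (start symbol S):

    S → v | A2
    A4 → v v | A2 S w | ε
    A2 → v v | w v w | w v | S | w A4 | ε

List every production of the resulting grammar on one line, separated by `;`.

S → v | A2 | ε; A4 → v v | A2 S w | A2 w | S w | w; A2 → v v | w v w | w v | S | w A4 | w

Nullable set = {A2, A4, S}.
ε ∈ L(G) since S is nullable, so keep S → ε.
Add the nullable-subset variants: A4 → A2 S w gives A2 S w | A2 w | S w | w. A2 → w A4 gives w A4 | w.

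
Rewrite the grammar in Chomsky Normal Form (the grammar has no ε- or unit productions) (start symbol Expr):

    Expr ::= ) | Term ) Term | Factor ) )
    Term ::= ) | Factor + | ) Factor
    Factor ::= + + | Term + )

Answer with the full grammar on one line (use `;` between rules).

Introduce a nonterminal for each terminal appearing in a rule of length ≥ 2: X1 → ), X2 → +.
Binarize each right-hand side of length ≥ 3 by chaining fresh nonterminals (Y1, Y2, …): affected rules were Expr → Term X1 Term; Expr → Factor X1 X1; Factor → Term X2 X1.

Expr ::= ) | Term Y1 | Factor Y2; Term ::= ) | Factor X2 | X1 Factor; Factor ::= X2 X2 | Term Y3; X1 ::= ); X2 ::= +; Y1 ::= X1 Term; Y2 ::= X1 X1; Y3 ::= X2 X1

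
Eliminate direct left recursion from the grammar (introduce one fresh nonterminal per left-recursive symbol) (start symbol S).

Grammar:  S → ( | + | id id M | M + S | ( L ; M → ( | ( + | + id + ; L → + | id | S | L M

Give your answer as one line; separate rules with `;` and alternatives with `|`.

L is directly left-recursive.
For L: α = {M}, β = {+, id, S}. Rewrite as L → β L' and L' → α L' | ε.

S → ( | + | id id M | M + S | ( L; M → ( | ( + | + id +; L → + L' | id L' | S L'; L' → M L' | ε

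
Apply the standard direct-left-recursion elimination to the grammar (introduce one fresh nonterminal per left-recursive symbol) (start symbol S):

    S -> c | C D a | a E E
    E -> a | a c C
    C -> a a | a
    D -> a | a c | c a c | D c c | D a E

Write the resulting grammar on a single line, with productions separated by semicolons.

Left recursion appears on D.
For D: α = {c c, a E}, β = {a, a c, c a c}. Rewrite as D → β D' and D' → α D' | ε.

S -> c | C D a | a E E; E -> a | a c C; C -> a a | a; D -> a D' | a c D' | c a c D'; D' -> c c D' | a E D' | ε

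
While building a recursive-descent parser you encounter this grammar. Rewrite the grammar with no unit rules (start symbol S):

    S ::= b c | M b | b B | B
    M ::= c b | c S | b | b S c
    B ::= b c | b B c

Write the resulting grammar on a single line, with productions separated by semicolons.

Unit pairs: S ⇒* {B}.
For each unit pair (A, B), copy every non-unit production of B to A, then drop all unit productions.

S ::= b c | b B c | M b | b B; M ::= c b | c S | b | b S c; B ::= b c | b B c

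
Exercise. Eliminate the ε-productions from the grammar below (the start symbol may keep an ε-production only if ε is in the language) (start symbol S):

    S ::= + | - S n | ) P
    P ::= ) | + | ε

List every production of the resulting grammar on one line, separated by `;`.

S ::= + | - S n | ) P | ); P ::= ) | +

Nullable nonterminals: {P}.
ε ∉ L(G), so no ε-production is kept.
For each production, add variants omitting each subset of nullable occurrences: S → ) P gives ) P | ).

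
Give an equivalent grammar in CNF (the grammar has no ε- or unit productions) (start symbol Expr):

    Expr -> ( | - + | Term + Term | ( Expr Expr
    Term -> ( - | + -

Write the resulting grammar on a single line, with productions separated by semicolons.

Expr -> ( | X1 X2 | Term Y1 | X3 Y2; Term -> X3 X1 | X2 X1; X1 -> -; X2 -> +; X3 -> (; Y1 -> X2 Term; Y2 -> Expr Expr

Introduce a nonterminal for each terminal appearing in a rule of length ≥ 2: X1 → -, X2 → +, X3 → (.
Binarize each right-hand side of length ≥ 3 by chaining fresh nonterminals (Y1, Y2, …): affected rules were Expr → Term X2 Term; Expr → X3 Expr Expr.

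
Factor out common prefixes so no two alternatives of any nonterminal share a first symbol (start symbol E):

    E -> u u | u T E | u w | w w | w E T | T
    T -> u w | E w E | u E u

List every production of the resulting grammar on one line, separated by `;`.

E has alternatives sharing prefix 'u': factor to E → u E' with E' → u | T E | w.
E has alternatives sharing prefix 'w': factor to E → w E'' with E'' → w | E T.
T has alternatives sharing prefix 'u': factor to T → u T' with T' → w | E u.

E -> T | u E' | w E''; T -> E w E | u T'; E' -> u | T E | w; E'' -> w | E T; T' -> w | E u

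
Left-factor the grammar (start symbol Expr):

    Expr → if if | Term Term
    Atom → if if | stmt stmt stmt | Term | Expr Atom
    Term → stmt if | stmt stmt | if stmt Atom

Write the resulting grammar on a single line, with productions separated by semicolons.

Expr → if if | Term Term; Atom → if if | stmt stmt stmt | Term | Expr Atom; Term → if stmt Atom | stmt Term1; Term1 → if | stmt

Term has alternatives sharing prefix 'stmt': factor to Term → stmt Term1 with Term1 → if | stmt.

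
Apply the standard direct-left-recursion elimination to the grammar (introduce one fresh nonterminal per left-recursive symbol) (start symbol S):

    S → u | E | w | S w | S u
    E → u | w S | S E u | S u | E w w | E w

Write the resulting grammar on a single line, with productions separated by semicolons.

S → u S' | E S' | w S'; E → u E' | w S E' | S E u E' | S u E'; S' → w S' | u S' | epsilon; E' → w w E' | w E' | epsilon

Directly left-recursive nonterminals: S, E.
For S: α = {w, u}, β = {u, E, w}. Rewrite as S → β S' and S' → α S' | ε.
For E: α = {w w, w}, β = {u, w S, S E u, S u}. Rewrite as E → β E' and E' → α E' | ε.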